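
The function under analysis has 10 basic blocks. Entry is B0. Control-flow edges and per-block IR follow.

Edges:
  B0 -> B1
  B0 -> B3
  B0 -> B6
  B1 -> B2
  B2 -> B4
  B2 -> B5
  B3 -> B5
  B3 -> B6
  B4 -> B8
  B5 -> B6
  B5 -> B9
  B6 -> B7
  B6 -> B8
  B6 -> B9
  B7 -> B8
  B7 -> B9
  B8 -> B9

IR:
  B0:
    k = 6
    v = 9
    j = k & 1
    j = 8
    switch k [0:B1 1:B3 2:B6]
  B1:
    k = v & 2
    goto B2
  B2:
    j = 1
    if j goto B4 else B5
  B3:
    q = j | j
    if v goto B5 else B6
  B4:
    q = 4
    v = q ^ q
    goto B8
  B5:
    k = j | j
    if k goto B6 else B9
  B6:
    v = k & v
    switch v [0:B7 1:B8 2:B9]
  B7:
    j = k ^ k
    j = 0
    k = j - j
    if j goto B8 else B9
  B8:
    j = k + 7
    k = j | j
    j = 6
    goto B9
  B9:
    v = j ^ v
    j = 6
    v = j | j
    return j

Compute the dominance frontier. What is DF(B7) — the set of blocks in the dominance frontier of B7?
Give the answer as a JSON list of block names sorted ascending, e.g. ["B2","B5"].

idom tree: B1←B0 B2←B1 B3←B0 B4←B2 B5←B0 B6←B0 B7←B6 B8←B0 B9←B0
Dom at joins:
  B5: preds {B2,B3}: {B0,B1,B2} ∩ {B0,B3} = {B0}; idom=B0
  B6: preds {B0,B3,B5}: {B0} ∩ {B0,B3} ∩ {B0,B5} = {B0}; idom=B0
  B8: preds {B4,B6,B7}: {B0,B1,B2,B4} ∩ {B0,B6} ∩ {B0,B6,B7} = {B0}; idom=B0
  B9: preds {B5,B6,B7,B8}: {B0,B5} ∩ {B0,B6} ∩ {B0,B6,B7} ∩ {B0,B8} = {B0}; idom=B0

Frontier:
  join B5 pred B2: B2→B1 stop@B0
  join B5 pred B3: B3 stop@B0
  join B6 pred B0: · stop@B0
  join B6 pred B3: B3 stop@B0
  join B6 pred B5: B5 stop@B0
  join B8 pred B4: B4→B2→B1 stop@B0
  join B8 pred B6: B6 stop@B0
  join B8 pred B7: B7→B6 stop@B0
  join B9 pred B5: B5 stop@B0
  join B9 pred B6: B6 stop@B0
  join B9 pred B7: B7→B6 stop@B0
  join B9 pred B8: B8 stop@B0
  DF(B0)=∅
  DF(B1)={B5,B8}
  DF(B2)={B5,B8}
  DF(B3)={B5,B6}
  DF(B4)={B8}
  DF(B5)={B6,B9}
  DF(B6)={B8,B9}
  DF(B7)={B8,B9}
  DF(B8)={B9}
  DF(B9)=∅

DF(B7) = ["B8", "B9"]

Answer: ["B8", "B9"]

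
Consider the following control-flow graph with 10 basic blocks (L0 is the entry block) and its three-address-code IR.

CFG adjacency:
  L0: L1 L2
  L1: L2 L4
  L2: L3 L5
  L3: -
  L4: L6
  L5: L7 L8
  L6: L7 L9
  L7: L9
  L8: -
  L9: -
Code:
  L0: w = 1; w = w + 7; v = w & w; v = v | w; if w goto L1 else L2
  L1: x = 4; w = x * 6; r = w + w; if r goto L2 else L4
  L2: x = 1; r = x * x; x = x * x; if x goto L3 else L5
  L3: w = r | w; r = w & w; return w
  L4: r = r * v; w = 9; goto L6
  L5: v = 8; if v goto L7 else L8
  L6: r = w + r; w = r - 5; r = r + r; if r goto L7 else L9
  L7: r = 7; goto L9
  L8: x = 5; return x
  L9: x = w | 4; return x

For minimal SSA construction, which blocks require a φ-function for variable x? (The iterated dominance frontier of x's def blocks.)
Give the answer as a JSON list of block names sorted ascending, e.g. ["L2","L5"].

Answer: ["L2", "L7", "L9"]

Derivation:
idom tree: L1←L0 L2←L0 L3←L2 L4←L1 L5←L2 L6←L4 L7←L0 L8←L5 L9←L0
Dom at joins:
  L2: preds {L0,L1}: {L0} ∩ {L0,L1} = {L0}; idom=L0
  L7: preds {L5,L6}: {L0,L2,L5} ∩ {L0,L1,L4,L6} = {L0}; idom=L0
  L9: preds {L6,L7}: {L0,L1,L4,L6} ∩ {L0,L7} = {L0}; idom=L0

Frontier:
  L2←L0: walk · to L0
  L2←L1: walk L1 to L0
  L7←L5: walk L5→L2 to L0
  L7←L6: walk L6→L4→L1 to L0
  L9←L6: walk L6→L4→L1 to L0
  L9←L7: walk L7 to L0
  L0 → ∅
  L1 → {L2,L7,L9}
  L2 → {L7}
  L3 → ∅
  L4 → {L7,L9}
  L5 → {L7}
  L6 → {L7,L9}
  L7 → {L9}
  L8 → ∅
  L9 → ∅

φ for x: defs {L1,L2,L8,L9}
  DF⁺ = {L2,L7,L9}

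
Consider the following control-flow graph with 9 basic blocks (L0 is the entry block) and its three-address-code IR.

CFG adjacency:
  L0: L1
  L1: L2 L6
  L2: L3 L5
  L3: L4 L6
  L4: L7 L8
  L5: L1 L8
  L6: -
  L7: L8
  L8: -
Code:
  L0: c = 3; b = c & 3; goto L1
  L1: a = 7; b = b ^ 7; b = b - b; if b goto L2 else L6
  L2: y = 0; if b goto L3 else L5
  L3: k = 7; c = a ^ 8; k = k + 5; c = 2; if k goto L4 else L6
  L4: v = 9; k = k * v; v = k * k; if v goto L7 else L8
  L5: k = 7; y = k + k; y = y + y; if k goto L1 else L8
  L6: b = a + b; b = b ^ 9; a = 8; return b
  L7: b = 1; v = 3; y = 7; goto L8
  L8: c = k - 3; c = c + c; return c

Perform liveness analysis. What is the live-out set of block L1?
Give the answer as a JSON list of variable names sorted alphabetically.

Answer: ["a", "b"]

Working:
Per-block:
  L0: {b,c} / ∅
  L1: {a,b} / {b}
  L2: {y} / {b}
  L3: {c,k} / {a}
  L4: {k,v} / {k}
  L5: {k,y} / ∅
  L6: {a,b} / {a,b}
  L7: {b,v,y} / ∅
  L8: {c} / {k}

Liveness:
  live L0: ∅→{b}
  live L1: {b}→{a,b}
  live L2: {a,b}→{a,b}
  live L3: {a,b}→{a,b,k}
  live L4: {k}→{k}
  live L5: {b}→{b,k}
  live L6: {a,b}→∅
  live L7: {k}→{k}
  live L8: {k}→∅

live-out(L1) = ["a", "b"]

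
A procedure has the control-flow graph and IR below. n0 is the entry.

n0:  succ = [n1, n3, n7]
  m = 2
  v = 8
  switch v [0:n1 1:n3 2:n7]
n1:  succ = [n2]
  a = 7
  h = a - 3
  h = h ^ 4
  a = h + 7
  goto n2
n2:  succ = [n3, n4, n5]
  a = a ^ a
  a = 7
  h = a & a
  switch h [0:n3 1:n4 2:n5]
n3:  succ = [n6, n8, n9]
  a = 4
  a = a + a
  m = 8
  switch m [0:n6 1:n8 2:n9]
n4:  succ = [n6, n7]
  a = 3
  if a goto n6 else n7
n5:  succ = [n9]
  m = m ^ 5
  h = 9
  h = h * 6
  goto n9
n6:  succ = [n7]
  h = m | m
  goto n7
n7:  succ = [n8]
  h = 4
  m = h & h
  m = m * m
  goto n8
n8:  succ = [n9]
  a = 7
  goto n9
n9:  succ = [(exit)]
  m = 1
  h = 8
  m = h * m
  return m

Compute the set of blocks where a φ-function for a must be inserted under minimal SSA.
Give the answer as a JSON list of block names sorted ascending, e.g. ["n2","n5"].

Answer: ["n3", "n6", "n7", "n8", "n9"]

Analysis:
idom tree: n1←n0 n2←n1 n3←n0 n4←n2 n5←n2 n6←n0 n7←n0 n8←n0 n9←n0
Dom∩ at merges:
  n3: preds {n0,n2}: {n0} ∩ {n0,n1,n2} = {n0}; idom=n0
  n6: preds {n3,n4}: {n0,n3} ∩ {n0,n1,n2,n4} = {n0}; idom=n0
  n7: preds {n0,n4,n6}: {n0} ∩ {n0,n1,n2,n4} ∩ {n0,n6} = {n0}; idom=n0
  n8: preds {n3,n7}: {n0,n3} ∩ {n0,n7} = {n0}; idom=n0
  n9: preds {n3,n5,n8}: {n0,n3} ∩ {n0,n1,n2,n5} ∩ {n0,n8} = {n0}; idom=n0

DF derivation:
  n3←n0: walk · to n0
  n3←n2: walk n2→n1 to n0
  n6←n3: walk n3 to n0
  n6←n4: walk n4→n2→n1 to n0
  n7←n0: walk · to n0
  n7←n4: walk n4→n2→n1 to n0
  n7←n6: walk n6 to n0
  n8←n3: walk n3 to n0
  n8←n7: walk n7 to n0
  n9←n3: walk n3 to n0
  n9←n5: walk n5→n2→n1 to n0
  n9←n8: walk n8 to n0
  DF(n0)=∅
  DF(n1)={n3,n6,n7,n9}
  DF(n2)={n3,n6,n7,n9}
  DF(n3)={n6,n8,n9}
  DF(n4)={n6,n7}
  DF(n5)={n9}
  DF(n6)={n7}
  DF(n7)={n8}
  DF(n8)={n9}
  DF(n9)=∅

φ for a: defs {n1,n2,n3,n4,n8}
  DF⁺ = {n3,n6,n7,n8,n9}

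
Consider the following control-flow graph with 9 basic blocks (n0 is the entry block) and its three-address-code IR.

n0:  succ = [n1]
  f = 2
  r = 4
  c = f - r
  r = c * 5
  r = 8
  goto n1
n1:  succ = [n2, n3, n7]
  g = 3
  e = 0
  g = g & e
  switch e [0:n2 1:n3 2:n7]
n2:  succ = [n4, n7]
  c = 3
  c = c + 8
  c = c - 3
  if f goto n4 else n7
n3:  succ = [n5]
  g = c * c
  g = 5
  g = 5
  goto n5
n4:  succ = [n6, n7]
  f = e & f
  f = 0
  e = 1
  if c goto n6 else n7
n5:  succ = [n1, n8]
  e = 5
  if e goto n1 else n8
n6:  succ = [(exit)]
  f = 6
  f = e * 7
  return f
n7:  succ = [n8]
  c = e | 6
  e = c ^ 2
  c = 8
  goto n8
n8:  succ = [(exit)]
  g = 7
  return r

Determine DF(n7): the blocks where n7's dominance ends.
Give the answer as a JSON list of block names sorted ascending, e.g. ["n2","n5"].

idom tree: n1←n0 n2←n1 n3←n1 n4←n2 n5←n3 n6←n4 n7←n1 n8←n1
Join-block Dom:
  n1: preds {n0,n5}: {n0} ∩ {n0,n1,n3,n5} = {n0}; idom=n0
  n7: preds {n1,n2,n4}: {n0,n1} ∩ {n0,n1,n2} ∩ {n0,n1,n2,n4} = {n0,n1}; idom=n1
  n8: preds {n5,n7}: {n0,n1,n3,n5} ∩ {n0,n1,n7} = {n0,n1}; idom=n1

DF walk-up:
  n1←n0: walk · to n0
  n1←n5: walk n5→n3→n1 to n0
  n7←n1: walk · to n1
  n7←n2: walk n2 to n1
  n7←n4: walk n4→n2 to n1
  n8←n5: walk n5→n3 to n1
  n8←n7: walk n7 to n1
  n0: DF=∅
  n1: DF={n1}
  n2: DF={n7}
  n3: DF={n1,n8}
  n4: DF={n7}
  n5: DF={n1,n8}
  n6: DF=∅
  n7: DF={n8}
  n8: DF=∅

DF(n7) = ["n8"]

Answer: ["n8"]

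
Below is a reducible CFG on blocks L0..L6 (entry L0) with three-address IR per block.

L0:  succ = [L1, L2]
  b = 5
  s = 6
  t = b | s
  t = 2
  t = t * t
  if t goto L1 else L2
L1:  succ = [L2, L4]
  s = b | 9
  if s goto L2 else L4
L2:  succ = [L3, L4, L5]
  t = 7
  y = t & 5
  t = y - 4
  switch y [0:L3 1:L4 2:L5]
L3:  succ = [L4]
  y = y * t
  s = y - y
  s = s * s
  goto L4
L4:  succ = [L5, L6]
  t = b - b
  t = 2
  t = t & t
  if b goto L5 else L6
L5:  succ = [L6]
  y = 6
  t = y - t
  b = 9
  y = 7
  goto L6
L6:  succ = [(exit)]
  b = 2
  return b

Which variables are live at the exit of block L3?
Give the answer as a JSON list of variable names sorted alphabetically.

Block summaries:
  L0: {b,s,t} / ∅
  L1: {s} / {b}
  L2: {t,y} / ∅
  L3: {s,y} / {t,y}
  L4: {t} / {b}
  L5: {b,t,y} / {t}
  L6: {b} / ∅

Liveness:
  L0: in=∅ out={b}
  L1: in={b} out={b}
  L2: in={b} out={b,t,y}
  L3: in={b,t,y} out={b}
  L4: in={b} out={t}
  L5: in={t} out=∅
  L6: in=∅ out=∅

live-out(L3) = ["b"]

Answer: ["b"]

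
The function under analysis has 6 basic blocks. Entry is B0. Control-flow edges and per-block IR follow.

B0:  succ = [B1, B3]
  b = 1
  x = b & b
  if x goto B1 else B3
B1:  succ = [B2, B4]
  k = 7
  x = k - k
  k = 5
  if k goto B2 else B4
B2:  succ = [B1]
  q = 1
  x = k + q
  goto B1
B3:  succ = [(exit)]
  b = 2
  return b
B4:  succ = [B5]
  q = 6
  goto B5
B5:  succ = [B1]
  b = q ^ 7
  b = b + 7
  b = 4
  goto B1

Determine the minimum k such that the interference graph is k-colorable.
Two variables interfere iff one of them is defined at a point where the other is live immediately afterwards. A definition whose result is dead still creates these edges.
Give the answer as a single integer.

Block summaries:
  B0: {b,x} / ∅
  B1: {k,x} / ∅
  B2: {q,x} / {k}
  B3: {b} / ∅
  B4: {q} / ∅
  B5: {b} / {q}

Liveness:
  live B0: ∅→∅
  live B1: ∅→{k}
  live B2: {k}→∅
  live B3: ∅→∅
  live B4: ∅→{q}
  live B5: {q}→∅

Conflict graph:
  b — ∅
  k — {q}
  q — {k}
  x — ∅

Chromatic number:
  {k,q} pairwise interfere (2-clique) ⇒ χ ≥ 2
  2-colouring: R0={b,k,x}  R1={q}
  χ = 2

Answer: 2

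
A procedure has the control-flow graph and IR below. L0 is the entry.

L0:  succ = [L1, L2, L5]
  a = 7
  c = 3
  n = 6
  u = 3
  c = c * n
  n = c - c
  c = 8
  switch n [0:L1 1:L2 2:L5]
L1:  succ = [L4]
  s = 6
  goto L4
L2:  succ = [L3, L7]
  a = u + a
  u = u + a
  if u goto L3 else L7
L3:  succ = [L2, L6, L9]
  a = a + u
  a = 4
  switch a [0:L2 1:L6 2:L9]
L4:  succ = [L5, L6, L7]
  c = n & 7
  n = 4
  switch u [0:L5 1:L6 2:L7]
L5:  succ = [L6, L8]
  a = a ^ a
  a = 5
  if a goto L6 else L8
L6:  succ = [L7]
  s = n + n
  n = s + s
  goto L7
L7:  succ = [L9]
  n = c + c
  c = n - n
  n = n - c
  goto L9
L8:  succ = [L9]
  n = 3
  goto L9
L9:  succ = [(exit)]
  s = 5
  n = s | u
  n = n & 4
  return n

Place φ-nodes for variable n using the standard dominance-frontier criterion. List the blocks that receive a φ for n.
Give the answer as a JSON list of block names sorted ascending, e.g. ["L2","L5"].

idom tree: L1←L0 L2←L0 L3←L2 L4←L1 L5←L0 L6←L0 L7←L0 L8←L5 L9←L0
Join-block Dom:
  L2: preds {L0,L3}: {L0} ∩ {L0,L2,L3} = {L0}; idom=L0
  L5: preds {L0,L4}: {L0} ∩ {L0,L1,L4} = {L0}; idom=L0
  L6: preds {L3,L4,L5}: {L0,L2,L3} ∩ {L0,L1,L4} ∩ {L0,L5} = {L0}; idom=L0
  L7: preds {L2,L4,L6}: {L0,L2} ∩ {L0,L1,L4} ∩ {L0,L6} = {L0}; idom=L0
  L9: preds {L3,L7,L8}: {L0,L2,L3} ∩ {L0,L7} ∩ {L0,L5,L8} = {L0}; idom=L0

DF walk-up:
  L2←L0: walk · to L0
  L2←L3: walk L3→L2 to L0
  L5←L0: walk · to L0
  L5←L4: walk L4→L1 to L0
  L6←L3: walk L3→L2 to L0
  L6←L4: walk L4→L1 to L0
  L6←L5: walk L5 to L0
  L7←L2: walk L2 to L0
  L7←L4: walk L4→L1 to L0
  L7←L6: walk L6 to L0
  L9←L3: walk L3→L2 to L0
  L9←L7: walk L7 to L0
  L9←L8: walk L8→L5 to L0
  DF(L0)=∅
  DF(L1)={L5,L6,L7}
  DF(L2)={L2,L6,L7,L9}
  DF(L3)={L2,L6,L9}
  DF(L4)={L5,L6,L7}
  DF(L5)={L6,L9}
  DF(L6)={L7}
  DF(L7)={L9}
  DF(L8)={L9}
  DF(L9)=∅

φ for n: defs {L0,L4,L6,L7,L8,L9}
  DF⁺ = {L5,L6,L7,L9}

Answer: ["L5", "L6", "L7", "L9"]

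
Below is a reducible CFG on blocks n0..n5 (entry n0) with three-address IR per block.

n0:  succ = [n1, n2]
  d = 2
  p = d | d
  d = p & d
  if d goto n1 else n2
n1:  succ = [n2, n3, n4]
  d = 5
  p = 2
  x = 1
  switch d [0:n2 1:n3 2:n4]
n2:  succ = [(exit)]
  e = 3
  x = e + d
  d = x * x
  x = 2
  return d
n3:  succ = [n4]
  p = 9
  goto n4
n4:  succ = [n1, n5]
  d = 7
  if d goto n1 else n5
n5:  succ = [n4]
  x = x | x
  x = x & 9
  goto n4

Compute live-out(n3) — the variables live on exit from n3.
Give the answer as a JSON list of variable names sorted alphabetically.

Block summaries:
  n0: def={d,p} ue=∅
  n1: def={d,p,x} ue=∅
  n2: def={d,e,x} ue={d}
  n3: def={p} ue=∅
  n4: def={d} ue=∅
  n5: def={x} ue={x}

Live sets:
  live n0: ∅→{d}
  live n1: ∅→{d,x}
  live n2: {d}→∅
  live n3: {x}→{x}
  live n4: {x}→{x}
  live n5: {x}→{x}

live-out(n3) = ["x"]

Answer: ["x"]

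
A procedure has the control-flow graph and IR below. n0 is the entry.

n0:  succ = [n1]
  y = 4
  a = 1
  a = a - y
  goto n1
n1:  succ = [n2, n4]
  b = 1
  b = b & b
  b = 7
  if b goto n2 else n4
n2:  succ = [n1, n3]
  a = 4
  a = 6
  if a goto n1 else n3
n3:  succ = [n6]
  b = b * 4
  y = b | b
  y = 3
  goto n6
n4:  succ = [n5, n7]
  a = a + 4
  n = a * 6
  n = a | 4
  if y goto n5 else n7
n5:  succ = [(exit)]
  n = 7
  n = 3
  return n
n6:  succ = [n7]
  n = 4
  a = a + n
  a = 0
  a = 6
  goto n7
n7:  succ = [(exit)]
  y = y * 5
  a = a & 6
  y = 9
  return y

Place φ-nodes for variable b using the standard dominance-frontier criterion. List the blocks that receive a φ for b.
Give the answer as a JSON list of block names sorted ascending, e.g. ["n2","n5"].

Answer: ["n1", "n7"]

Analysis:
idom tree: n1←n0 n2←n1 n3←n2 n4←n1 n5←n4 n6←n3 n7←n1
Dom at joins:
  n1: preds {n0,n2}: {n0} ∩ {n0,n1,n2} = {n0}; idom=n0
  n7: preds {n4,n6}: {n0,n1,n4} ∩ {n0,n1,n2,n3,n6} = {n0,n1}; idom=n1

DF derivation:
  join n1 pred n0: · stop@n0
  join n1 pred n2: n2→n1 stop@n0
  join n7 pred n4: n4 stop@n1
  join n7 pred n6: n6→n3→n2 stop@n1
  DF(n0)=∅
  DF(n1)={n1}
  DF(n2)={n1,n7}
  DF(n3)={n7}
  DF(n4)={n7}
  DF(n5)=∅
  DF(n6)={n7}
  DF(n7)=∅

φ for b: defs {n1,n3}
  DF⁺ = {n1,n7}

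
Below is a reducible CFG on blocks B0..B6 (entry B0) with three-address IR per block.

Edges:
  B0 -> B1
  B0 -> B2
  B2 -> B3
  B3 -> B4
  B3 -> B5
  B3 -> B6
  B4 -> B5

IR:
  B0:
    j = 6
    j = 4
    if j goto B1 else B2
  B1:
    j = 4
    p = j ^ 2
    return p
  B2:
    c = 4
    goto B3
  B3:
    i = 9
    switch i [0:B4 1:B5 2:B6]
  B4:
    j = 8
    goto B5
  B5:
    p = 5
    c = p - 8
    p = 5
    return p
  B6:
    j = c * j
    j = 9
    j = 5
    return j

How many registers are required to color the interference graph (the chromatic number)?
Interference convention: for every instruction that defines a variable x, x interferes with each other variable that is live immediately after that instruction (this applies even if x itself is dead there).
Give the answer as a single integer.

Answer: 3

Derivation:
Per-block:
  B0: {j} / ∅
  B1: {j,p} / ∅
  B2: {c} / ∅
  B3: {i} / ∅
  B4: {j} / ∅
  B5: {c,p} / ∅
  B6: {j} / {c,j}

Backward fixpoint:
  B0: in=∅ out={j}
  B1: in=∅ out=∅
  B2: in={j} out={c,j}
  B3: in={c,j} out={c,j}
  B4: in=∅ out=∅
  B5: in=∅ out=∅
  B6: in={c,j} out=∅

Interference:
  c — {i,j}
  i — {c,j}
  j — {c,i}
  p — ∅

Colouring:
  clique {c,i,j} ⇒ need ≥ 3
  3-colouring: c0={c,p}  c1={i}  c2={j}
  χ = 3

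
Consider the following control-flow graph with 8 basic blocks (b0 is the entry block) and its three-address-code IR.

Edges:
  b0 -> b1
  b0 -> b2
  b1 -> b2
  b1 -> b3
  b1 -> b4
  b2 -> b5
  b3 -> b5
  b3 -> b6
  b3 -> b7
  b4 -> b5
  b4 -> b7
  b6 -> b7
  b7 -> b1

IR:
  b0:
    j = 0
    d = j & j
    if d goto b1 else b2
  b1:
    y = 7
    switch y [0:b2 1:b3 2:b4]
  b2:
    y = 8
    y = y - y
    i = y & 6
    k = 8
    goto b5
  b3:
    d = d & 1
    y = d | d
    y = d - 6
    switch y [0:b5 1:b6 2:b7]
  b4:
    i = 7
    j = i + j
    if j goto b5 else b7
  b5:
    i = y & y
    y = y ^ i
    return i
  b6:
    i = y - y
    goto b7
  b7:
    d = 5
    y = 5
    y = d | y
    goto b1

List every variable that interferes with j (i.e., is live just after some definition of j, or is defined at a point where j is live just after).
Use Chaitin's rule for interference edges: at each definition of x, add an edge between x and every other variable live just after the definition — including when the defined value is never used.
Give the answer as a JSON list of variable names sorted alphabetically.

def/use:
  b0: {d,j} / ∅
  b1: {y} / ∅
  b2: {i,k,y} / ∅
  b3: {d,y} / {d}
  b4: {i,j} / {j}
  b5: {i,y} / {y}
  b6: {i} / {y}
  b7: {d,y} / ∅

Backward fixpoint:
  b0: in=∅ out={d,j}
  b1: in={d,j} out={d,j,y}
  b2: in=∅ out={y}
  b3: in={d,j} out={j,y}
  b4: in={j,y} out={j,y}
  b5: in={y} out=∅
  b6: in={j,y} out={j}
  b7: in={j} out={d,j}

Interference:
  d↔{j,y}
  i↔{j,y}
  j↔{d,i,y}
  k↔{y}
  y↔{d,i,j,k}

N(j) = ["d", "i", "y"]

Answer: ["d", "i", "y"]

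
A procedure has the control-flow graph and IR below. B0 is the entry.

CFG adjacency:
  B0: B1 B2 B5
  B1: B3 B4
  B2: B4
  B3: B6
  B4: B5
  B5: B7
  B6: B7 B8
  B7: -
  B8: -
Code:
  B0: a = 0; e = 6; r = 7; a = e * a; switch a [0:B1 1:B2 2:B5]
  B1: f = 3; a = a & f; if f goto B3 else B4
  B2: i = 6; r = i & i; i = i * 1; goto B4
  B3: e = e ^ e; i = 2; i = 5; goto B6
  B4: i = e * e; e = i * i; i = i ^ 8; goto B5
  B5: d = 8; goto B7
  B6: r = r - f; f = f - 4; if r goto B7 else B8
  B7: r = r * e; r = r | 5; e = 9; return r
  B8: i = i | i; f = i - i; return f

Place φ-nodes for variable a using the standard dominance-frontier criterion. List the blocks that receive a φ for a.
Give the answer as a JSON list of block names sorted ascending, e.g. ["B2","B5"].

idom tree: B1←B0 B2←B0 B3←B1 B4←B0 B5←B0 B6←B3 B7←B0 B8←B6
Join-block Dom:
  B4: preds {B1,B2}: {B0,B1} ∩ {B0,B2} = {B0}; idom=B0
  B5: preds {B0,B4}: {B0} ∩ {B0,B4} = {B0}; idom=B0
  B7: preds {B5,B6}: {B0,B5} ∩ {B0,B1,B3,B6} = {B0}; idom=B0

DF derivation:
  join B4 pred B1: B1 stop@B0
  join B4 pred B2: B2 stop@B0
  join B5 pred B0: · stop@B0
  join B5 pred B4: B4 stop@B0
  join B7 pred B5: B5 stop@B0
  join B7 pred B6: B6→B3→B1 stop@B0
  B0: DF=∅
  B1: DF={B4,B7}
  B2: DF={B4}
  B3: DF={B7}
  B4: DF={B5}
  B5: DF={B7}
  B6: DF={B7}
  B7: DF=∅
  B8: DF=∅

φ for a: defs {B0,B1}
  DF⁺ = {B4,B5,B7}

Answer: ["B4", "B5", "B7"]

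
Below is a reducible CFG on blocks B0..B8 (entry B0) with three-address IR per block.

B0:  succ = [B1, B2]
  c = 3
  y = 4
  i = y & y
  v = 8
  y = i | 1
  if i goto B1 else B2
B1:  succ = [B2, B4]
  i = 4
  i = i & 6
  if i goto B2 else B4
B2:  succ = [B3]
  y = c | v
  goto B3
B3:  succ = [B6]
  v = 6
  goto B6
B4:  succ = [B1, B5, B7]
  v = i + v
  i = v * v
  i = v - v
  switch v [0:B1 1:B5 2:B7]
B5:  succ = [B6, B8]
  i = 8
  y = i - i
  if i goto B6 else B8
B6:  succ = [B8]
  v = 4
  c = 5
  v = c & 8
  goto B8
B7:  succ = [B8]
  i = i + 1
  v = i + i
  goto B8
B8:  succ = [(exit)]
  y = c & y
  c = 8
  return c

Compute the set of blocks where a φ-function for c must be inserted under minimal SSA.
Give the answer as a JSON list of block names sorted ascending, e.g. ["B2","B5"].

idom tree: B1←B0 B2←B0 B3←B2 B4←B1 B5←B4 B6←B0 B7←B4 B8←B0
Dom∩ at merges:
  B1: preds {B0,B4}: {B0} ∩ {B0,B1,B4} = {B0}; idom=B0
  B2: preds {B0,B1}: {B0} ∩ {B0,B1} = {B0}; idom=B0
  B6: preds {B3,B5}: {B0,B2,B3} ∩ {B0,B1,B4,B5} = {B0}; idom=B0
  B8: preds {B5,B6,B7}: {B0,B1,B4,B5} ∩ {B0,B6} ∩ {B0,B1,B4,B7} = {B0}; idom=B0

Frontier:
  B1←B0: walk · to B0
  B1←B4: walk B4→B1 to B0
  B2←B0: walk · to B0
  B2←B1: walk B1 to B0
  B6←B3: walk B3→B2 to B0
  B6←B5: walk B5→B4→B1 to B0
  B8←B5: walk B5→B4→B1 to B0
  B8←B6: walk B6 to B0
  B8←B7: walk B7→B4→B1 to B0
  B0: DF=∅
  B1: DF={B1,B2,B6,B8}
  B2: DF={B6}
  B3: DF={B6}
  B4: DF={B1,B6,B8}
  B5: DF={B6,B8}
  B6: DF={B8}
  B7: DF={B8}
  B8: DF=∅

φ for c: defs {B0,B6,B8}
  DF⁺ = {B8}

Answer: ["B8"]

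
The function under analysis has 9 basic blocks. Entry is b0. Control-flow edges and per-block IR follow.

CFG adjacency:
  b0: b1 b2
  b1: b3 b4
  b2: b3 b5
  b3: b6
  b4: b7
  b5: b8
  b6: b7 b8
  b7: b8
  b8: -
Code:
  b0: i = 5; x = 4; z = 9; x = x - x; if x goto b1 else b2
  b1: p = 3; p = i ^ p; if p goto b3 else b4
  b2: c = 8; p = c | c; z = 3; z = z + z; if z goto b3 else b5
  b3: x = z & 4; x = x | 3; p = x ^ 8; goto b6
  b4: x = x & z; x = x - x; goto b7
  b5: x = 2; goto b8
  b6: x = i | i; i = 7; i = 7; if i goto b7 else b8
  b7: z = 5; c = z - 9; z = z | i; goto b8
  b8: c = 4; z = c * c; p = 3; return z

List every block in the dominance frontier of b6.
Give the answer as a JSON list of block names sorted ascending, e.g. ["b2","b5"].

idom tree: b1←b0 b2←b0 b3←b0 b4←b1 b5←b2 b6←b3 b7←b0 b8←b0
Dom∩ at merges:
  b3: preds {b1,b2}: {b0,b1} ∩ {b0,b2} = {b0}; idom=b0
  b7: preds {b4,b6}: {b0,b1,b4} ∩ {b0,b3,b6} = {b0}; idom=b0
  b8: preds {b5,b6,b7}: {b0,b2,b5} ∩ {b0,b3,b6} ∩ {b0,b7} = {b0}; idom=b0

DF walk-up:
  join b3 pred b1: b1 stop@b0
  join b3 pred b2: b2 stop@b0
  join b7 pred b4: b4→b1 stop@b0
  join b7 pred b6: b6→b3 stop@b0
  join b8 pred b5: b5→b2 stop@b0
  join b8 pred b6: b6→b3 stop@b0
  join b8 pred b7: b7 stop@b0
  b0 → ∅
  b1 → {b3,b7}
  b2 → {b3,b8}
  b3 → {b7,b8}
  b4 → {b7}
  b5 → {b8}
  b6 → {b7,b8}
  b7 → {b8}
  b8 → ∅

DF(b6) = ["b7", "b8"]

Answer: ["b7", "b8"]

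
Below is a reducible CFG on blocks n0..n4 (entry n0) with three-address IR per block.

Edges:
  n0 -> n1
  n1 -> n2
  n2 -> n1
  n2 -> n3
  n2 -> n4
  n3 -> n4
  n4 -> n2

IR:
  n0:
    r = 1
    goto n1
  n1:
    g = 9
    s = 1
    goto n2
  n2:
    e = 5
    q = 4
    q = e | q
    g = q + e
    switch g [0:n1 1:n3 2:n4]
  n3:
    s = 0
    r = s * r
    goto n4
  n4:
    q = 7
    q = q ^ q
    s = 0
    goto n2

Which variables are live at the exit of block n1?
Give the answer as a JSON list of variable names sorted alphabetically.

def/use:
  n0 def {r} use ∅
  n1 def {g,s} use ∅
  n2 def {e,g,q} use ∅
  n3 def {r,s} use {r}
  n4 def {q,s} use ∅

Backward fixpoint:
  live n0: ∅→{r}
  live n1: {r}→{r}
  live n2: {r}→{r}
  live n3: {r}→{r}
  live n4: {r}→{r}

live-out(n1) = ["r"]

Answer: ["r"]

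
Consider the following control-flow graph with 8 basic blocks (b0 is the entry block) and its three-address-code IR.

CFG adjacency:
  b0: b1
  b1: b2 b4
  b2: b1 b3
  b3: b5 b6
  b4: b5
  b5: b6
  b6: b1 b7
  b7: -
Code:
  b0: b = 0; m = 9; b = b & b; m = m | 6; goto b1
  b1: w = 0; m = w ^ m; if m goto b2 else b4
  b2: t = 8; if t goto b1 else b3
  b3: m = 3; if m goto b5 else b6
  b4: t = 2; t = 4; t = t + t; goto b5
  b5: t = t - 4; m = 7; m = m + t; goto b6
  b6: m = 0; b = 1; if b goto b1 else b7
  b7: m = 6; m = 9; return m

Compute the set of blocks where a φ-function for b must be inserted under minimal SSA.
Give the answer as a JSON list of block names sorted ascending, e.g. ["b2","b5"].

idom tree: b1←b0 b2←b1 b3←b2 b4←b1 b5←b1 b6←b1 b7←b6
Dom∩ at merges:
  b1: preds {b0,b2,b6}: {b0} ∩ {b0,b1,b2} ∩ {b0,b1,b6} = {b0}; idom=b0
  b5: preds {b3,b4}: {b0,b1,b2,b3} ∩ {b0,b1,b4} = {b0,b1}; idom=b1
  b6: preds {b3,b5}: {b0,b1,b2,b3} ∩ {b0,b1,b5} = {b0,b1}; idom=b1

Frontier:
  b1←b0: walk · to b0
  b1←b2: walk b2→b1 to b0
  b1←b6: walk b6→b1 to b0
  b5←b3: walk b3→b2 to b1
  b5←b4: walk b4 to b1
  b6←b3: walk b3→b2 to b1
  b6←b5: walk b5 to b1
  DF(b0)=∅
  DF(b1)={b1}
  DF(b2)={b1,b5,b6}
  DF(b3)={b5,b6}
  DF(b4)={b5}
  DF(b5)={b6}
  DF(b6)={b1}
  DF(b7)=∅

φ for b: defs {b0,b6}
  DF⁺ = {b1}

Answer: ["b1"]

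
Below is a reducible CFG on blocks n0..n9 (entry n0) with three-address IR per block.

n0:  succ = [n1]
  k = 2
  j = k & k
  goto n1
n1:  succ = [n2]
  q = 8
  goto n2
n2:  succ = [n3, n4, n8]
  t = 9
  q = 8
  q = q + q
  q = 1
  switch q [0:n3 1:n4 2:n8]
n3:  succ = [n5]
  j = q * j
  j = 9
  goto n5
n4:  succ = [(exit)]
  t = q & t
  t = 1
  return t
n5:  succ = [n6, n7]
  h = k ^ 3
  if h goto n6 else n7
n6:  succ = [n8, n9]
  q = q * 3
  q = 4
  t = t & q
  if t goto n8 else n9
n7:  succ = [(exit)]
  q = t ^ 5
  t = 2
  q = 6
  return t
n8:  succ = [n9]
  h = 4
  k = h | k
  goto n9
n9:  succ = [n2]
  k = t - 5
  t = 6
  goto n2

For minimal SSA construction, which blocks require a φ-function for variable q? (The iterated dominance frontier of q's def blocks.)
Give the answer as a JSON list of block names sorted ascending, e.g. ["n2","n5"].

idom tree: n1←n0 n2←n1 n3←n2 n4←n2 n5←n3 n6←n5 n7←n5 n8←n2 n9←n2
Dom∩ at merges:
  n2: preds {n1,n9}: {n0,n1} ∩ {n0,n1,n2,n9} = {n0,n1}; idom=n1
  n8: preds {n2,n6}: {n0,n1,n2} ∩ {n0,n1,n2,n3,n5,n6} = {n0,n1,n2}; idom=n2
  n9: preds {n6,n8}: {n0,n1,n2,n3,n5,n6} ∩ {n0,n1,n2,n8} = {n0,n1,n2}; idom=n2

DF walk-up:
  n2←n1: walk · to n1
  n2←n9: walk n9→n2 to n1
  n8←n2: walk · to n2
  n8←n6: walk n6→n5→n3 to n2
  n9←n6: walk n6→n5→n3 to n2
  n9←n8: walk n8 to n2
  n0: DF=∅
  n1: DF=∅
  n2: DF={n2}
  n3: DF={n8,n9}
  n4: DF=∅
  n5: DF={n8,n9}
  n6: DF={n8,n9}
  n7: DF=∅
  n8: DF={n9}
  n9: DF={n2}

φ for q: defs {n1,n2,n6,n7}
  DF⁺ = {n2,n8,n9}

Answer: ["n2", "n8", "n9"]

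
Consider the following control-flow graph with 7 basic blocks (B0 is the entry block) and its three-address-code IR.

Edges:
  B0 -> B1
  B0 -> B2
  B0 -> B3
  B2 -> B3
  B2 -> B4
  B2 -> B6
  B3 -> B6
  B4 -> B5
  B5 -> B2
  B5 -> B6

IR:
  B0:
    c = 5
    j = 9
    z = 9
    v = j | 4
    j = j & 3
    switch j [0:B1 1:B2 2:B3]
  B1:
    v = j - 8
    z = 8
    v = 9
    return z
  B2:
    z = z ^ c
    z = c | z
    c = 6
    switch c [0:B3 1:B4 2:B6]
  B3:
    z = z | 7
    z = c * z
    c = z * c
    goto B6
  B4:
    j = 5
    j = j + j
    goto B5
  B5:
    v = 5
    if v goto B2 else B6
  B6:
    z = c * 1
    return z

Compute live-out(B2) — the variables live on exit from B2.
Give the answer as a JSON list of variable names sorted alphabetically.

Answer: ["c", "z"]

Derivation:
Per-block:
  B0 def {c,j,v,z} use ∅
  B1 def {v,z} use {j}
  B2 def {c,z} use {c,z}
  B3 def {c,z} use {c,z}
  B4 def {j} use ∅
  B5 def {v} use ∅
  B6 def {z} use {c}

Live sets:
  B0 li=∅ lo={c,j,z}
  B1 li={j} lo=∅
  B2 li={c,z} lo={c,z}
  B3 li={c,z} lo={c}
  B4 li={c,z} lo={c,z}
  B5 li={c,z} lo={c,z}
  B6 li={c} lo=∅

live-out(B2) = ["c", "z"]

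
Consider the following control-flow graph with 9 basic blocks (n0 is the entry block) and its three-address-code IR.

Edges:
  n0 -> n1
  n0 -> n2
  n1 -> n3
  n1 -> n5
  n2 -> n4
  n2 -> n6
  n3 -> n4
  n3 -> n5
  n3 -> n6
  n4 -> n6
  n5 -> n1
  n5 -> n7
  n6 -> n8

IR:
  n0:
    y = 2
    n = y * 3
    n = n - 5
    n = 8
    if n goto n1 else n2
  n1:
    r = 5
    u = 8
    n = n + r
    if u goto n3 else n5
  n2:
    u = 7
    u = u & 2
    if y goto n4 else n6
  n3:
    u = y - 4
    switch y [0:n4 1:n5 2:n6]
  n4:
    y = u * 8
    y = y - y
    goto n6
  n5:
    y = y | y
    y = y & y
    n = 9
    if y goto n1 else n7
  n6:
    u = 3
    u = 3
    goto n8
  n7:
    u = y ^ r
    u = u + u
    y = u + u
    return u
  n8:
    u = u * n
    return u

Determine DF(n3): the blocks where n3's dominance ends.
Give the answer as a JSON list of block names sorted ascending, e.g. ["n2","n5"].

Answer: ["n4", "n5", "n6"]

Derivation:
idom tree: n1←n0 n2←n0 n3←n1 n4←n0 n5←n1 n6←n0 n7←n5 n8←n6
Dom∩ at merges:
  n1: preds {n0,n5}: {n0} ∩ {n0,n1,n5} = {n0}; idom=n0
  n4: preds {n2,n3}: {n0,n2} ∩ {n0,n1,n3} = {n0}; idom=n0
  n5: preds {n1,n3}: {n0,n1} ∩ {n0,n1,n3} = {n0,n1}; idom=n1
  n6: preds {n2,n3,n4}: {n0,n2} ∩ {n0,n1,n3} ∩ {n0,n4} = {n0}; idom=n0

DF walk-up:
  join n1 pred n0: · stop@n0
  join n1 pred n5: n5→n1 stop@n0
  join n4 pred n2: n2 stop@n0
  join n4 pred n3: n3→n1 stop@n0
  join n5 pred n1: · stop@n1
  join n5 pred n3: n3 stop@n1
  join n6 pred n2: n2 stop@n0
  join n6 pred n3: n3→n1 stop@n0
  join n6 pred n4: n4 stop@n0
  n0: DF=∅
  n1: DF={n1,n4,n6}
  n2: DF={n4,n6}
  n3: DF={n4,n5,n6}
  n4: DF={n6}
  n5: DF={n1}
  n6: DF=∅
  n7: DF=∅
  n8: DF=∅

DF(n3) = ["n4", "n5", "n6"]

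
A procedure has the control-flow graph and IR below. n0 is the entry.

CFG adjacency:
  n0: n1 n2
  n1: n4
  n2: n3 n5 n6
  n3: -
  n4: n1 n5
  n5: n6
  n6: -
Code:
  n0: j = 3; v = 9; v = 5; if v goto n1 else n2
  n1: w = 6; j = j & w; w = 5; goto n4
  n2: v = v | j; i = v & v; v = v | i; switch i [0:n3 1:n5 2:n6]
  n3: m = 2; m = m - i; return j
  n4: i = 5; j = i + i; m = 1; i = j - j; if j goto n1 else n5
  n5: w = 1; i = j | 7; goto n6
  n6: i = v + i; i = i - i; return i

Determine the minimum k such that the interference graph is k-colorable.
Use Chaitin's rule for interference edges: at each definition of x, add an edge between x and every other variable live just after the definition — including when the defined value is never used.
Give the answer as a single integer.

def/use:
  n0: {j,v} / ∅
  n1: {j,w} / {j}
  n2: {i,v} / {j,v}
  n3: {m} / {i,j}
  n4: {i,j,m} / ∅
  n5: {i,w} / {j}
  n6: {i} / {i,v}

Live sets:
  n0 li=∅ lo={j,v}
  n1 li={j,v} lo={v}
  n2 li={j,v} lo={i,j,v}
  n3 li={i,j} lo=∅
  n4 li={v} lo={j,v}
  n5 li={j,v} lo={i,v}
  n6 li={i,v} lo=∅

Interference:
  i — {j,m,v}
  j — {i,m,v,w}
  m — {i,j,v}
  v — {i,j,m,w}
  w — {j,v}

Chromatic number:
  lower bound: {i,j,m,v} mutually conflict ⇒ χ ≥ 4
  assign i→r2 j→r0 m→r3 v→r1 w→r2 — no edge inside a register ⇒ χ ≤ 4
  χ = 4

Answer: 4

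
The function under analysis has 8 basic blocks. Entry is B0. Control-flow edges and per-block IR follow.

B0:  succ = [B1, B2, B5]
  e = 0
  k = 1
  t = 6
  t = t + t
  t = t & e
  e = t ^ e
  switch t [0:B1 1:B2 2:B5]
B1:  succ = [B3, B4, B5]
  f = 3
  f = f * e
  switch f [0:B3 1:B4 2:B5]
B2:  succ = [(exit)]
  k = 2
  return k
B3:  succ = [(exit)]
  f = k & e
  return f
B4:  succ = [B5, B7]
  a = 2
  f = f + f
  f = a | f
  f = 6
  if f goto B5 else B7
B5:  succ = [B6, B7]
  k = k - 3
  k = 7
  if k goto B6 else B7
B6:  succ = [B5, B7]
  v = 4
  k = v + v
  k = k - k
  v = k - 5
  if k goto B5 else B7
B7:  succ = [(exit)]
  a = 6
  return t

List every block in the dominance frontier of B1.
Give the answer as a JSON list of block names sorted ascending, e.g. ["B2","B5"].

idom tree: B1←B0 B2←B0 B3←B1 B4←B1 B5←B0 B6←B5 B7←B0
Join-block Dom:
  B5: preds {B0,B1,B4,B6}: {B0} ∩ {B0,B1} ∩ {B0,B1,B4} ∩ {B0,B5,B6} = {B0}; idom=B0
  B7: preds {B4,B5,B6}: {B0,B1,B4} ∩ {B0,B5} ∩ {B0,B5,B6} = {B0}; idom=B0

DF walk-up:
  join B5 pred B0: · stop@B0
  join B5 pred B1: B1 stop@B0
  join B5 pred B4: B4→B1 stop@B0
  join B5 pred B6: B6→B5 stop@B0
  join B7 pred B4: B4→B1 stop@B0
  join B7 pred B5: B5 stop@B0
  join B7 pred B6: B6→B5 stop@B0
  B0: DF=∅
  B1: DF={B5,B7}
  B2: DF=∅
  B3: DF=∅
  B4: DF={B5,B7}
  B5: DF={B5,B7}
  B6: DF={B5,B7}
  B7: DF=∅

DF(B1) = ["B5", "B7"]

Answer: ["B5", "B7"]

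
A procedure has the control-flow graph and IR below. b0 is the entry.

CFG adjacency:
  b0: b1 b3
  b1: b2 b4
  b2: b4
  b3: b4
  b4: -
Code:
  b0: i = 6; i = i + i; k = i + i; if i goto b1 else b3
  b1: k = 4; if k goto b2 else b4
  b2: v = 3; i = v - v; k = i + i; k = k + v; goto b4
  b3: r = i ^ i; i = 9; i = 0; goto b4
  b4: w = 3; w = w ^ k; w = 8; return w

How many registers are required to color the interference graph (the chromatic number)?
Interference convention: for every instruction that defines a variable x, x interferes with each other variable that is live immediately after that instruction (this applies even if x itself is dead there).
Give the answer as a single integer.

Answer: 3

Derivation:
Block summaries:
  b0 def {i,k} use ∅
  b1 def {k} use ∅
  b2 def {i,k,v} use ∅
  b3 def {i,r} use {i}
  b4 def {w} use {k}

Backward fixpoint:
  live b0: ∅→{i,k}
  live b1: ∅→{k}
  live b2: ∅→{k}
  live b3: {i,k}→{k}
  live b4: {k}→∅

Interfere edges:
  i↔{k,v}
  k↔{i,r,v,w}
  r↔{k}
  v↔{i,k}
  w↔{k}

Chromatic number:
  clique {i,k,v} ⇒ need ≥ 3
  3-colouring: r0={k}  r1={i,r,w}  r2={v}
  χ = 3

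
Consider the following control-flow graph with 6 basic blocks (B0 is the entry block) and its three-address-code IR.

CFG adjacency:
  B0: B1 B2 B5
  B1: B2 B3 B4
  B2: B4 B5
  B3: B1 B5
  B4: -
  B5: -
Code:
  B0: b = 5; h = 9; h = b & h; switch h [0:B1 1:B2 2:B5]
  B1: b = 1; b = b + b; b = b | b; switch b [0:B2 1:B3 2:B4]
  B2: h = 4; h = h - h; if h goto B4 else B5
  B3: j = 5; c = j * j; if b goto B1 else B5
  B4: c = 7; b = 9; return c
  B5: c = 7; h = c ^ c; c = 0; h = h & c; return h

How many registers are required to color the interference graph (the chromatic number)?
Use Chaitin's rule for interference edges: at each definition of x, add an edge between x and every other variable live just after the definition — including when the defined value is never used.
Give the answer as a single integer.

def/use:
  B0: {b,h} / ∅
  B1: {b} / ∅
  B2: {h} / ∅
  B3: {c,j} / {b}
  B4: {b,c} / ∅
  B5: {c,h} / ∅

Backward fixpoint:
  B0: in=∅ out=∅
  B1: in=∅ out={b}
  B2: in=∅ out=∅
  B3: in={b} out=∅
  B4: in=∅ out=∅
  B5: in=∅ out=∅

Interfere edges:
  b↔{c,h,j}
  c↔{b,h}
  h↔{b,c}
  j↔{b}

Chromatic number:
  lower bound: {b,c,h} mutually conflict ⇒ χ ≥ 3
  assign b→c0 c→c1 h→c2 j→c1 — no edge inside a register ⇒ χ ≤ 3
  χ = 3

Answer: 3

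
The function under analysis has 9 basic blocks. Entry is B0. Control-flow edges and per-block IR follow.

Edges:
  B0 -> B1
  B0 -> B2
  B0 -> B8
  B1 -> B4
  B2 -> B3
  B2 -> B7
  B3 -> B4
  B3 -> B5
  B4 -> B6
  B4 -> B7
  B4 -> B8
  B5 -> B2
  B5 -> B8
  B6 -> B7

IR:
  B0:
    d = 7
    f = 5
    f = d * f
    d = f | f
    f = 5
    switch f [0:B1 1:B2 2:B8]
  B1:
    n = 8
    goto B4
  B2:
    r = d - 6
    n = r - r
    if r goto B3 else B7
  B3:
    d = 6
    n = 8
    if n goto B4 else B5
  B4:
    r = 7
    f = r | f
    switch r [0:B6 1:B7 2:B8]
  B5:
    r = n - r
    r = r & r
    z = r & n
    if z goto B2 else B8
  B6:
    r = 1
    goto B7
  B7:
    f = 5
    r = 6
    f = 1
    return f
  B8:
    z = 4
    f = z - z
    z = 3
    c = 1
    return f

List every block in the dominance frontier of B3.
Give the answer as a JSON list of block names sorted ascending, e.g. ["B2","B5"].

Answer: ["B2", "B4", "B8"]

Working:
idom tree: B1←B0 B2←B0 B3←B2 B4←B0 B5←B3 B6←B4 B7←B0 B8←B0
Dom at joins:
  B2: preds {B0,B5}: {B0} ∩ {B0,B2,B3,B5} = {B0}; idom=B0
  B4: preds {B1,B3}: {B0,B1} ∩ {B0,B2,B3} = {B0}; idom=B0
  B7: preds {B2,B4,B6}: {B0,B2} ∩ {B0,B4} ∩ {B0,B4,B6} = {B0}; idom=B0
  B8: preds {B0,B4,B5}: {B0} ∩ {B0,B4} ∩ {B0,B2,B3,B5} = {B0}; idom=B0

DF derivation:
  B2←B0: walk · to B0
  B2←B5: walk B5→B3→B2 to B0
  B4←B1: walk B1 to B0
  B4←B3: walk B3→B2 to B0
  B7←B2: walk B2 to B0
  B7←B4: walk B4 to B0
  B7←B6: walk B6→B4 to B0
  B8←B0: walk · to B0
  B8←B4: walk B4 to B0
  B8←B5: walk B5→B3→B2 to B0
  B0 → ∅
  B1 → {B4}
  B2 → {B2,B4,B7,B8}
  B3 → {B2,B4,B8}
  B4 → {B7,B8}
  B5 → {B2,B8}
  B6 → {B7}
  B7 → ∅
  B8 → ∅

DF(B3) = ["B2", "B4", "B8"]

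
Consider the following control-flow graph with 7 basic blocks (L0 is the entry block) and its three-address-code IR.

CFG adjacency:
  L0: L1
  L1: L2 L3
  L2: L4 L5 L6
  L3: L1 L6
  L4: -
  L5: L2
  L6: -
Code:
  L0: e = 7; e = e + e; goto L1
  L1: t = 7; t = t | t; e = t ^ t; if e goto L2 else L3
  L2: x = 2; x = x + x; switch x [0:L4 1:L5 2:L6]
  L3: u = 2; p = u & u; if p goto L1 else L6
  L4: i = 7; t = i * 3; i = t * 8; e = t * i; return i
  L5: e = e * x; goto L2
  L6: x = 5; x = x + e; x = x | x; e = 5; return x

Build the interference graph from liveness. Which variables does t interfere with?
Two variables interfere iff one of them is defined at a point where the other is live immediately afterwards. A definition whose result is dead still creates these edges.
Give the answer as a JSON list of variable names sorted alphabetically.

Per-block:
  L0: {e} / ∅
  L1: {e,t} / ∅
  L2: {x} / ∅
  L3: {p,u} / ∅
  L4: {e,i,t} / ∅
  L5: {e} / {e,x}
  L6: {e,x} / {e}

Liveness:
  L0: in=∅ out=∅
  L1: in=∅ out={e}
  L2: in={e} out={e,x}
  L3: in={e} out={e}
  L4: in=∅ out=∅
  L5: in={e,x} out={e}
  L6: in={e} out=∅

Interference:
  e — {i,p,u,x}
  i — {e,t}
  p — {e}
  t — {i}
  u — {e}
  x — {e}

N(t) = ["i"]

Answer: ["i"]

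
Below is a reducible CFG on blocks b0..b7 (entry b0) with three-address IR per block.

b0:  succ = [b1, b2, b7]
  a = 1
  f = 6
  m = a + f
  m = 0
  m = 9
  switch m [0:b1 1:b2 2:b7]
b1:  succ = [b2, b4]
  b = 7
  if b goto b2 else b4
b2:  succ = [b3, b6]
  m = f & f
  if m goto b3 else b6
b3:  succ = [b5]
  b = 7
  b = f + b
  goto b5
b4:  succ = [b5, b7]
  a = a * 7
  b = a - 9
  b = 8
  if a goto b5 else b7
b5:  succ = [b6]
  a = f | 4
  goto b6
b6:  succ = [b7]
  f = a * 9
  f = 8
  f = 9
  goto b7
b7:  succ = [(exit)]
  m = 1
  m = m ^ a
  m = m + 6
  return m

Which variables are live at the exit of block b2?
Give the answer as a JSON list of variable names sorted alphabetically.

Block summaries:
  b0: def={a,f,m} ue=∅
  b1: def={b} ue=∅
  b2: def={m} ue={f}
  b3: def={b} ue={f}
  b4: def={a,b} ue={a}
  b5: def={a} ue={f}
  b6: def={f} ue={a}
  b7: def={m} ue={a}

Backward fixpoint:
  b0: in=∅ out={a,f}
  b1: in={a,f} out={a,f}
  b2: in={a,f} out={a,f}
  b3: in={f} out={f}
  b4: in={a,f} out={a,f}
  b5: in={f} out={a}
  b6: in={a} out={a}
  b7: in={a} out=∅

live-out(b2) = ["a", "f"]

Answer: ["a", "f"]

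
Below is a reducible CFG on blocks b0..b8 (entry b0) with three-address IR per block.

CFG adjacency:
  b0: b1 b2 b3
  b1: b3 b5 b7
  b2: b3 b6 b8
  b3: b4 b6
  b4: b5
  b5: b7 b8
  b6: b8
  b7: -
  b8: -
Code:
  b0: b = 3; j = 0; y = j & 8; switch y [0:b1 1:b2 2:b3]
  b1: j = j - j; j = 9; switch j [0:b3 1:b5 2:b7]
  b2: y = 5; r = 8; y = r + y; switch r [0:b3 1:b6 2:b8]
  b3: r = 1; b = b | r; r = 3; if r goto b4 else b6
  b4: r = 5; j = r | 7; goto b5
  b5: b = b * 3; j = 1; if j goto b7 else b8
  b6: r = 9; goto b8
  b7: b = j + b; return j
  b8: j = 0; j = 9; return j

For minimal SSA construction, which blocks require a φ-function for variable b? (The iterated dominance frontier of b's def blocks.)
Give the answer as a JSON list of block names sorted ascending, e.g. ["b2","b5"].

Answer: ["b5", "b6", "b7", "b8"]

Derivation:
idom tree: b1←b0 b2←b0 b3←b0 b4←b3 b5←b0 b6←b0 b7←b0 b8←b0
Dom∩ at merges:
  b3: preds {b0,b1,b2}: {b0} ∩ {b0,b1} ∩ {b0,b2} = {b0}; idom=b0
  b5: preds {b1,b4}: {b0,b1} ∩ {b0,b3,b4} = {b0}; idom=b0
  b6: preds {b2,b3}: {b0,b2} ∩ {b0,b3} = {b0}; idom=b0
  b7: preds {b1,b5}: {b0,b1} ∩ {b0,b5} = {b0}; idom=b0
  b8: preds {b2,b5,b6}: {b0,b2} ∩ {b0,b5} ∩ {b0,b6} = {b0}; idom=b0

DF derivation:
  join b3 pred b0: · stop@b0
  join b3 pred b1: b1 stop@b0
  join b3 pred b2: b2 stop@b0
  join b5 pred b1: b1 stop@b0
  join b5 pred b4: b4→b3 stop@b0
  join b6 pred b2: b2 stop@b0
  join b6 pred b3: b3 stop@b0
  join b7 pred b1: b1 stop@b0
  join b7 pred b5: b5 stop@b0
  join b8 pred b2: b2 stop@b0
  join b8 pred b5: b5 stop@b0
  join b8 pred b6: b6 stop@b0
  DF(b0)=∅
  DF(b1)={b3,b5,b7}
  DF(b2)={b3,b6,b8}
  DF(b3)={b5,b6}
  DF(b4)={b5}
  DF(b5)={b7,b8}
  DF(b6)={b8}
  DF(b7)=∅
  DF(b8)=∅

φ for b: defs {b0,b3,b5,b7}
  DF⁺ = {b5,b6,b7,b8}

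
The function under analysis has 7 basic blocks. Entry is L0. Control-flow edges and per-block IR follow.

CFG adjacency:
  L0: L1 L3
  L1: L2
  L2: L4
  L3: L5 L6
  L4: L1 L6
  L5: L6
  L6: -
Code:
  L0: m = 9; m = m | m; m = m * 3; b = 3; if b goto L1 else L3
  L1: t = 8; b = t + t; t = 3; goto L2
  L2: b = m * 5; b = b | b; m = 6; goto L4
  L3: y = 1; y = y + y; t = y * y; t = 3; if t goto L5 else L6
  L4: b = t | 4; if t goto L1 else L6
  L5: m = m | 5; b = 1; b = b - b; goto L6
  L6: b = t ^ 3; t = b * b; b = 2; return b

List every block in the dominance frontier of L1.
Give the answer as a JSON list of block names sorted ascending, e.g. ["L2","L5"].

idom tree: L1←L0 L2←L1 L3←L0 L4←L2 L5←L3 L6←L0
Dom∩ at merges:
  L1: preds {L0,L4}: {L0} ∩ {L0,L1,L2,L4} = {L0}; idom=L0
  L6: preds {L3,L4,L5}: {L0,L3} ∩ {L0,L1,L2,L4} ∩ {L0,L3,L5} = {L0}; idom=L0

DF derivation:
  join L1 pred L0: · stop@L0
  join L1 pred L4: L4→L2→L1 stop@L0
  join L6 pred L3: L3 stop@L0
  join L6 pred L4: L4→L2→L1 stop@L0
  join L6 pred L5: L5→L3 stop@L0
  L0: DF=∅
  L1: DF={L1,L6}
  L2: DF={L1,L6}
  L3: DF={L6}
  L4: DF={L1,L6}
  L5: DF={L6}
  L6: DF=∅

DF(L1) = ["L1", "L6"]

Answer: ["L1", "L6"]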